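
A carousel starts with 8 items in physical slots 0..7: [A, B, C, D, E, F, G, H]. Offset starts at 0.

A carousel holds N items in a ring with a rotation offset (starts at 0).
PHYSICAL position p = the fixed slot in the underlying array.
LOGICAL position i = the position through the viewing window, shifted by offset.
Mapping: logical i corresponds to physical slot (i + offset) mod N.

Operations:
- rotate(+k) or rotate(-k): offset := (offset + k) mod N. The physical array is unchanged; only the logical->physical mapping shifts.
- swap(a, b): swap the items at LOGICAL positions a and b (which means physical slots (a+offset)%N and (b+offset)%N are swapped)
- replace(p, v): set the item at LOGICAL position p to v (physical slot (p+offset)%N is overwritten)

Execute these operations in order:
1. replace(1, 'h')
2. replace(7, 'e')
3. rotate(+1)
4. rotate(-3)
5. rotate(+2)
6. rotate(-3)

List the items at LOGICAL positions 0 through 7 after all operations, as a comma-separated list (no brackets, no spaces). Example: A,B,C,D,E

Answer: F,G,e,A,h,C,D,E

Derivation:
After op 1 (replace(1, 'h')): offset=0, physical=[A,h,C,D,E,F,G,H], logical=[A,h,C,D,E,F,G,H]
After op 2 (replace(7, 'e')): offset=0, physical=[A,h,C,D,E,F,G,e], logical=[A,h,C,D,E,F,G,e]
After op 3 (rotate(+1)): offset=1, physical=[A,h,C,D,E,F,G,e], logical=[h,C,D,E,F,G,e,A]
After op 4 (rotate(-3)): offset=6, physical=[A,h,C,D,E,F,G,e], logical=[G,e,A,h,C,D,E,F]
After op 5 (rotate(+2)): offset=0, physical=[A,h,C,D,E,F,G,e], logical=[A,h,C,D,E,F,G,e]
After op 6 (rotate(-3)): offset=5, physical=[A,h,C,D,E,F,G,e], logical=[F,G,e,A,h,C,D,E]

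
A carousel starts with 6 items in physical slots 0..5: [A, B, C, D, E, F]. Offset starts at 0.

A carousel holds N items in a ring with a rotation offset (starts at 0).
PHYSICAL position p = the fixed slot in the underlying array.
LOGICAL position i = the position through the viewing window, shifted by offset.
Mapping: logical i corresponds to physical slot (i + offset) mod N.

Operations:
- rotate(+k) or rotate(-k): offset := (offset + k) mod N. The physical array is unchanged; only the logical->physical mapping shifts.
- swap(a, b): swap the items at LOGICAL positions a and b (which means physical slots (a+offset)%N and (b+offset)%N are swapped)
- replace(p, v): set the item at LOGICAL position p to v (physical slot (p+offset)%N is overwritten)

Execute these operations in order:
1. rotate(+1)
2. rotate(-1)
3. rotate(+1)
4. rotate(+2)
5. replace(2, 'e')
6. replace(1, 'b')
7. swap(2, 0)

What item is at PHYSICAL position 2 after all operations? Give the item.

Answer: C

Derivation:
After op 1 (rotate(+1)): offset=1, physical=[A,B,C,D,E,F], logical=[B,C,D,E,F,A]
After op 2 (rotate(-1)): offset=0, physical=[A,B,C,D,E,F], logical=[A,B,C,D,E,F]
After op 3 (rotate(+1)): offset=1, physical=[A,B,C,D,E,F], logical=[B,C,D,E,F,A]
After op 4 (rotate(+2)): offset=3, physical=[A,B,C,D,E,F], logical=[D,E,F,A,B,C]
After op 5 (replace(2, 'e')): offset=3, physical=[A,B,C,D,E,e], logical=[D,E,e,A,B,C]
After op 6 (replace(1, 'b')): offset=3, physical=[A,B,C,D,b,e], logical=[D,b,e,A,B,C]
After op 7 (swap(2, 0)): offset=3, physical=[A,B,C,e,b,D], logical=[e,b,D,A,B,C]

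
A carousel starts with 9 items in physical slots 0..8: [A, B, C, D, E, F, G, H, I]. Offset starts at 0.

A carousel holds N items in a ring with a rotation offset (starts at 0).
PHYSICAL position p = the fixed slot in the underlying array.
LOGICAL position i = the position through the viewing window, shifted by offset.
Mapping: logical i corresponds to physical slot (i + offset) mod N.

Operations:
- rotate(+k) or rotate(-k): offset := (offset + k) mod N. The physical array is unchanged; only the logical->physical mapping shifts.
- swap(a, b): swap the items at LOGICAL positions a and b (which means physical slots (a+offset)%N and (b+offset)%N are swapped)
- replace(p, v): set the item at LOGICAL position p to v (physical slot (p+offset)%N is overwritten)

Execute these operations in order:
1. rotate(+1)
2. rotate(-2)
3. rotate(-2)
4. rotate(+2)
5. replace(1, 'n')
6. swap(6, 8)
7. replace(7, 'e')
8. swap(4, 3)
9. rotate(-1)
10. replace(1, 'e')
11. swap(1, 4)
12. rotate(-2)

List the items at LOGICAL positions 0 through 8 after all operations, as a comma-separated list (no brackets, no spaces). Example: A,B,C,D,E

Answer: H,e,F,D,n,B,e,C,E

Derivation:
After op 1 (rotate(+1)): offset=1, physical=[A,B,C,D,E,F,G,H,I], logical=[B,C,D,E,F,G,H,I,A]
After op 2 (rotate(-2)): offset=8, physical=[A,B,C,D,E,F,G,H,I], logical=[I,A,B,C,D,E,F,G,H]
After op 3 (rotate(-2)): offset=6, physical=[A,B,C,D,E,F,G,H,I], logical=[G,H,I,A,B,C,D,E,F]
After op 4 (rotate(+2)): offset=8, physical=[A,B,C,D,E,F,G,H,I], logical=[I,A,B,C,D,E,F,G,H]
After op 5 (replace(1, 'n')): offset=8, physical=[n,B,C,D,E,F,G,H,I], logical=[I,n,B,C,D,E,F,G,H]
After op 6 (swap(6, 8)): offset=8, physical=[n,B,C,D,E,H,G,F,I], logical=[I,n,B,C,D,E,H,G,F]
After op 7 (replace(7, 'e')): offset=8, physical=[n,B,C,D,E,H,e,F,I], logical=[I,n,B,C,D,E,H,e,F]
After op 8 (swap(4, 3)): offset=8, physical=[n,B,D,C,E,H,e,F,I], logical=[I,n,B,D,C,E,H,e,F]
After op 9 (rotate(-1)): offset=7, physical=[n,B,D,C,E,H,e,F,I], logical=[F,I,n,B,D,C,E,H,e]
After op 10 (replace(1, 'e')): offset=7, physical=[n,B,D,C,E,H,e,F,e], logical=[F,e,n,B,D,C,E,H,e]
After op 11 (swap(1, 4)): offset=7, physical=[n,B,e,C,E,H,e,F,D], logical=[F,D,n,B,e,C,E,H,e]
After op 12 (rotate(-2)): offset=5, physical=[n,B,e,C,E,H,e,F,D], logical=[H,e,F,D,n,B,e,C,E]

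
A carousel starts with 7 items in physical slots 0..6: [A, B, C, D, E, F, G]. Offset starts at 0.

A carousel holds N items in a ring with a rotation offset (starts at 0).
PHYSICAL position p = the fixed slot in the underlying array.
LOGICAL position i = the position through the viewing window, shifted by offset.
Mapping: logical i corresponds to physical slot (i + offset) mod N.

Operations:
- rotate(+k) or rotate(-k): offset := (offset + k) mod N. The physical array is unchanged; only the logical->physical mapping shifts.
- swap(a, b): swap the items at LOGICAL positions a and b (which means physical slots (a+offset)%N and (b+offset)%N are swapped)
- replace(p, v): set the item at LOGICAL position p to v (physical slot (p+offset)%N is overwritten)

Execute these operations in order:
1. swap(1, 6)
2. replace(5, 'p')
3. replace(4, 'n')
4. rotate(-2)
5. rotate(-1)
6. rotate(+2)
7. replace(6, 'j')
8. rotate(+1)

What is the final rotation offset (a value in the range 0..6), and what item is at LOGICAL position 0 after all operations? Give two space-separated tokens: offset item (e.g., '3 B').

Answer: 0 A

Derivation:
After op 1 (swap(1, 6)): offset=0, physical=[A,G,C,D,E,F,B], logical=[A,G,C,D,E,F,B]
After op 2 (replace(5, 'p')): offset=0, physical=[A,G,C,D,E,p,B], logical=[A,G,C,D,E,p,B]
After op 3 (replace(4, 'n')): offset=0, physical=[A,G,C,D,n,p,B], logical=[A,G,C,D,n,p,B]
After op 4 (rotate(-2)): offset=5, physical=[A,G,C,D,n,p,B], logical=[p,B,A,G,C,D,n]
After op 5 (rotate(-1)): offset=4, physical=[A,G,C,D,n,p,B], logical=[n,p,B,A,G,C,D]
After op 6 (rotate(+2)): offset=6, physical=[A,G,C,D,n,p,B], logical=[B,A,G,C,D,n,p]
After op 7 (replace(6, 'j')): offset=6, physical=[A,G,C,D,n,j,B], logical=[B,A,G,C,D,n,j]
After op 8 (rotate(+1)): offset=0, physical=[A,G,C,D,n,j,B], logical=[A,G,C,D,n,j,B]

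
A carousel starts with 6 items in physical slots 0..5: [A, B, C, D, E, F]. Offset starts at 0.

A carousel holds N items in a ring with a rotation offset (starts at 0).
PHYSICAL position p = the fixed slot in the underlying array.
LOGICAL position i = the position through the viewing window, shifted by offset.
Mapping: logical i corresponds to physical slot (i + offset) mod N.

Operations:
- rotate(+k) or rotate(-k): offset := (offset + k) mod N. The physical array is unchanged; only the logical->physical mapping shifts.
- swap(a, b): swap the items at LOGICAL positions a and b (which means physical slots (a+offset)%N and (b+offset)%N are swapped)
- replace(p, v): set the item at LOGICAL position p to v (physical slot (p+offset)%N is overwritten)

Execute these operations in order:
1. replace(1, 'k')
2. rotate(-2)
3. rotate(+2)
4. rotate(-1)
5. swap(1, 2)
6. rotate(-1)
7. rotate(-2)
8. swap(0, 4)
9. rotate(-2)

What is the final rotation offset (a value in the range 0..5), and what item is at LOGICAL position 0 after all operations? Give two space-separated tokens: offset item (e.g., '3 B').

Answer: 0 C

Derivation:
After op 1 (replace(1, 'k')): offset=0, physical=[A,k,C,D,E,F], logical=[A,k,C,D,E,F]
After op 2 (rotate(-2)): offset=4, physical=[A,k,C,D,E,F], logical=[E,F,A,k,C,D]
After op 3 (rotate(+2)): offset=0, physical=[A,k,C,D,E,F], logical=[A,k,C,D,E,F]
After op 4 (rotate(-1)): offset=5, physical=[A,k,C,D,E,F], logical=[F,A,k,C,D,E]
After op 5 (swap(1, 2)): offset=5, physical=[k,A,C,D,E,F], logical=[F,k,A,C,D,E]
After op 6 (rotate(-1)): offset=4, physical=[k,A,C,D,E,F], logical=[E,F,k,A,C,D]
After op 7 (rotate(-2)): offset=2, physical=[k,A,C,D,E,F], logical=[C,D,E,F,k,A]
After op 8 (swap(0, 4)): offset=2, physical=[C,A,k,D,E,F], logical=[k,D,E,F,C,A]
After op 9 (rotate(-2)): offset=0, physical=[C,A,k,D,E,F], logical=[C,A,k,D,E,F]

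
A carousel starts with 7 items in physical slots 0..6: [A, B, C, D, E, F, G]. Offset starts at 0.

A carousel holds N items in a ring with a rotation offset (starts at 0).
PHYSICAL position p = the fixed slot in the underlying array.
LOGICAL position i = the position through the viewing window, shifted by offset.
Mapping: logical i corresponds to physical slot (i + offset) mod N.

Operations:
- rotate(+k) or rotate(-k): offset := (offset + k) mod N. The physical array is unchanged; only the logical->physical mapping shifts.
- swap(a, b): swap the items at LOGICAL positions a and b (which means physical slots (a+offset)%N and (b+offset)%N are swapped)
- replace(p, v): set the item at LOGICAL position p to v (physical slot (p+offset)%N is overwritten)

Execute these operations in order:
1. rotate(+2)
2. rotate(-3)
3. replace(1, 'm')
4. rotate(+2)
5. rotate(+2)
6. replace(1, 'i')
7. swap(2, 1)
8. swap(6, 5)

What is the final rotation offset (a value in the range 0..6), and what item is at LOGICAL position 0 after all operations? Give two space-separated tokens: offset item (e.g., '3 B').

After op 1 (rotate(+2)): offset=2, physical=[A,B,C,D,E,F,G], logical=[C,D,E,F,G,A,B]
After op 2 (rotate(-3)): offset=6, physical=[A,B,C,D,E,F,G], logical=[G,A,B,C,D,E,F]
After op 3 (replace(1, 'm')): offset=6, physical=[m,B,C,D,E,F,G], logical=[G,m,B,C,D,E,F]
After op 4 (rotate(+2)): offset=1, physical=[m,B,C,D,E,F,G], logical=[B,C,D,E,F,G,m]
After op 5 (rotate(+2)): offset=3, physical=[m,B,C,D,E,F,G], logical=[D,E,F,G,m,B,C]
After op 6 (replace(1, 'i')): offset=3, physical=[m,B,C,D,i,F,G], logical=[D,i,F,G,m,B,C]
After op 7 (swap(2, 1)): offset=3, physical=[m,B,C,D,F,i,G], logical=[D,F,i,G,m,B,C]
After op 8 (swap(6, 5)): offset=3, physical=[m,C,B,D,F,i,G], logical=[D,F,i,G,m,C,B]

Answer: 3 D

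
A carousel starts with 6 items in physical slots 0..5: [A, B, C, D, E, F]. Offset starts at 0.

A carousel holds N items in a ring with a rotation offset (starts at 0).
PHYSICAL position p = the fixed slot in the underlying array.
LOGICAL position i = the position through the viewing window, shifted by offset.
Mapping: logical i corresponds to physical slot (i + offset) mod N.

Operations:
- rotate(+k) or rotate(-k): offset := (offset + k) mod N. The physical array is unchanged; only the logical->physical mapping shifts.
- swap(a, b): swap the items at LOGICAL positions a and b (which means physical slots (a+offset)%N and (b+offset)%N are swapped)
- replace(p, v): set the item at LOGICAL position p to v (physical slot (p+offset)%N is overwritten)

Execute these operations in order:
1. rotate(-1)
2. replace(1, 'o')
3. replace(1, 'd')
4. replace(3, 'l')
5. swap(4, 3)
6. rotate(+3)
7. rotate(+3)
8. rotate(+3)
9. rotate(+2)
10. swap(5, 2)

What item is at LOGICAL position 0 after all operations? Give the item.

After op 1 (rotate(-1)): offset=5, physical=[A,B,C,D,E,F], logical=[F,A,B,C,D,E]
After op 2 (replace(1, 'o')): offset=5, physical=[o,B,C,D,E,F], logical=[F,o,B,C,D,E]
After op 3 (replace(1, 'd')): offset=5, physical=[d,B,C,D,E,F], logical=[F,d,B,C,D,E]
After op 4 (replace(3, 'l')): offset=5, physical=[d,B,l,D,E,F], logical=[F,d,B,l,D,E]
After op 5 (swap(4, 3)): offset=5, physical=[d,B,D,l,E,F], logical=[F,d,B,D,l,E]
After op 6 (rotate(+3)): offset=2, physical=[d,B,D,l,E,F], logical=[D,l,E,F,d,B]
After op 7 (rotate(+3)): offset=5, physical=[d,B,D,l,E,F], logical=[F,d,B,D,l,E]
After op 8 (rotate(+3)): offset=2, physical=[d,B,D,l,E,F], logical=[D,l,E,F,d,B]
After op 9 (rotate(+2)): offset=4, physical=[d,B,D,l,E,F], logical=[E,F,d,B,D,l]
After op 10 (swap(5, 2)): offset=4, physical=[l,B,D,d,E,F], logical=[E,F,l,B,D,d]

Answer: E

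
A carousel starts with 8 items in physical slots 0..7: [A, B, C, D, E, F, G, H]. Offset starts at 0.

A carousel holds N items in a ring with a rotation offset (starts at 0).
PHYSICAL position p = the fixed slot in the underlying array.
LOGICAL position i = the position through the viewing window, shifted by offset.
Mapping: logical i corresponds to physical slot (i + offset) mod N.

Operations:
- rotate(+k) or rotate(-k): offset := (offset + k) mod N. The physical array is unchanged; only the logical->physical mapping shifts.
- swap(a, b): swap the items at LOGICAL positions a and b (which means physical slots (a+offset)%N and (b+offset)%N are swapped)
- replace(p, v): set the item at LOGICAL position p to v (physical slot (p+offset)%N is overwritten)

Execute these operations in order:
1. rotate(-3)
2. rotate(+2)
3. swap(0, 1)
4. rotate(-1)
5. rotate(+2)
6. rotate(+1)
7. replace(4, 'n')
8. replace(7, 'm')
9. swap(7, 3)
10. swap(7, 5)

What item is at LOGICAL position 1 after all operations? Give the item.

Answer: C

Derivation:
After op 1 (rotate(-3)): offset=5, physical=[A,B,C,D,E,F,G,H], logical=[F,G,H,A,B,C,D,E]
After op 2 (rotate(+2)): offset=7, physical=[A,B,C,D,E,F,G,H], logical=[H,A,B,C,D,E,F,G]
After op 3 (swap(0, 1)): offset=7, physical=[H,B,C,D,E,F,G,A], logical=[A,H,B,C,D,E,F,G]
After op 4 (rotate(-1)): offset=6, physical=[H,B,C,D,E,F,G,A], logical=[G,A,H,B,C,D,E,F]
After op 5 (rotate(+2)): offset=0, physical=[H,B,C,D,E,F,G,A], logical=[H,B,C,D,E,F,G,A]
After op 6 (rotate(+1)): offset=1, physical=[H,B,C,D,E,F,G,A], logical=[B,C,D,E,F,G,A,H]
After op 7 (replace(4, 'n')): offset=1, physical=[H,B,C,D,E,n,G,A], logical=[B,C,D,E,n,G,A,H]
After op 8 (replace(7, 'm')): offset=1, physical=[m,B,C,D,E,n,G,A], logical=[B,C,D,E,n,G,A,m]
After op 9 (swap(7, 3)): offset=1, physical=[E,B,C,D,m,n,G,A], logical=[B,C,D,m,n,G,A,E]
After op 10 (swap(7, 5)): offset=1, physical=[G,B,C,D,m,n,E,A], logical=[B,C,D,m,n,E,A,G]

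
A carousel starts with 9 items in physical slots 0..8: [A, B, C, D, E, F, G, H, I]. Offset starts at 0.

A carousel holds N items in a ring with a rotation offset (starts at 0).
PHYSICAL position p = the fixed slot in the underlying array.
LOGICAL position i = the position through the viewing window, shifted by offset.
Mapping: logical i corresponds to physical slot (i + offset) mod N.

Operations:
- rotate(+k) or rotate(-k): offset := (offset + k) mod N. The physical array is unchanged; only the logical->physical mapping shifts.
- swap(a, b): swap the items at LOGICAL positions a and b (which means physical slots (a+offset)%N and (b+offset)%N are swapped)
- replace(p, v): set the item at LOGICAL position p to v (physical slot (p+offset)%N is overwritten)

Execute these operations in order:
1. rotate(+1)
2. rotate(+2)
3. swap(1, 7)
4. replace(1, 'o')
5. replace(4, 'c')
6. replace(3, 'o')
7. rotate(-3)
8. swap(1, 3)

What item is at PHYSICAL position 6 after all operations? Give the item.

Answer: o

Derivation:
After op 1 (rotate(+1)): offset=1, physical=[A,B,C,D,E,F,G,H,I], logical=[B,C,D,E,F,G,H,I,A]
After op 2 (rotate(+2)): offset=3, physical=[A,B,C,D,E,F,G,H,I], logical=[D,E,F,G,H,I,A,B,C]
After op 3 (swap(1, 7)): offset=3, physical=[A,E,C,D,B,F,G,H,I], logical=[D,B,F,G,H,I,A,E,C]
After op 4 (replace(1, 'o')): offset=3, physical=[A,E,C,D,o,F,G,H,I], logical=[D,o,F,G,H,I,A,E,C]
After op 5 (replace(4, 'c')): offset=3, physical=[A,E,C,D,o,F,G,c,I], logical=[D,o,F,G,c,I,A,E,C]
After op 6 (replace(3, 'o')): offset=3, physical=[A,E,C,D,o,F,o,c,I], logical=[D,o,F,o,c,I,A,E,C]
After op 7 (rotate(-3)): offset=0, physical=[A,E,C,D,o,F,o,c,I], logical=[A,E,C,D,o,F,o,c,I]
After op 8 (swap(1, 3)): offset=0, physical=[A,D,C,E,o,F,o,c,I], logical=[A,D,C,E,o,F,o,c,I]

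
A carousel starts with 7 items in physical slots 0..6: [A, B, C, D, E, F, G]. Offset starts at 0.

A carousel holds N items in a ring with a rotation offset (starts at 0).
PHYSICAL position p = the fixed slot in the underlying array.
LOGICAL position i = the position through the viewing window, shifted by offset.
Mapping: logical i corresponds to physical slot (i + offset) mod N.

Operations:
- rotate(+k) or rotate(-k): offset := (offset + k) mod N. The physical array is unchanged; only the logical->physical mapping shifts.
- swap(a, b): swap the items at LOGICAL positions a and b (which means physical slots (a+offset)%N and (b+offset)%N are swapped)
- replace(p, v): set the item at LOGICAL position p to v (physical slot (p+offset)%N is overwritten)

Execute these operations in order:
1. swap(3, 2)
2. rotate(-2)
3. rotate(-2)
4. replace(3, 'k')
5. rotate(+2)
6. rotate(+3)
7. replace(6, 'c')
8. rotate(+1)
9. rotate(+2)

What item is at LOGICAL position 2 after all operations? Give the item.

Answer: k

Derivation:
After op 1 (swap(3, 2)): offset=0, physical=[A,B,D,C,E,F,G], logical=[A,B,D,C,E,F,G]
After op 2 (rotate(-2)): offset=5, physical=[A,B,D,C,E,F,G], logical=[F,G,A,B,D,C,E]
After op 3 (rotate(-2)): offset=3, physical=[A,B,D,C,E,F,G], logical=[C,E,F,G,A,B,D]
After op 4 (replace(3, 'k')): offset=3, physical=[A,B,D,C,E,F,k], logical=[C,E,F,k,A,B,D]
After op 5 (rotate(+2)): offset=5, physical=[A,B,D,C,E,F,k], logical=[F,k,A,B,D,C,E]
After op 6 (rotate(+3)): offset=1, physical=[A,B,D,C,E,F,k], logical=[B,D,C,E,F,k,A]
After op 7 (replace(6, 'c')): offset=1, physical=[c,B,D,C,E,F,k], logical=[B,D,C,E,F,k,c]
After op 8 (rotate(+1)): offset=2, physical=[c,B,D,C,E,F,k], logical=[D,C,E,F,k,c,B]
After op 9 (rotate(+2)): offset=4, physical=[c,B,D,C,E,F,k], logical=[E,F,k,c,B,D,C]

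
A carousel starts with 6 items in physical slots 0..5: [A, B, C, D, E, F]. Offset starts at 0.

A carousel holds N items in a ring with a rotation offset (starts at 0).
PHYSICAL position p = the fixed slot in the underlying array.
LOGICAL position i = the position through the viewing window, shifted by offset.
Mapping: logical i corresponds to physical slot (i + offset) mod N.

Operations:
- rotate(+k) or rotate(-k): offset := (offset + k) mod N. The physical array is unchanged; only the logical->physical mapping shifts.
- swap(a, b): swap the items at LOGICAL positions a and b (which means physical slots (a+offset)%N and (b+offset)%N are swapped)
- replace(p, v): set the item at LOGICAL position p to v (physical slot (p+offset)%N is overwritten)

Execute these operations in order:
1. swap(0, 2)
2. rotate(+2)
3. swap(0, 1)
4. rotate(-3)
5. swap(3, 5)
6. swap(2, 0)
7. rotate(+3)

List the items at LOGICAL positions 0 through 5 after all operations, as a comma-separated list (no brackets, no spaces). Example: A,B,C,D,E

After op 1 (swap(0, 2)): offset=0, physical=[C,B,A,D,E,F], logical=[C,B,A,D,E,F]
After op 2 (rotate(+2)): offset=2, physical=[C,B,A,D,E,F], logical=[A,D,E,F,C,B]
After op 3 (swap(0, 1)): offset=2, physical=[C,B,D,A,E,F], logical=[D,A,E,F,C,B]
After op 4 (rotate(-3)): offset=5, physical=[C,B,D,A,E,F], logical=[F,C,B,D,A,E]
After op 5 (swap(3, 5)): offset=5, physical=[C,B,E,A,D,F], logical=[F,C,B,E,A,D]
After op 6 (swap(2, 0)): offset=5, physical=[C,F,E,A,D,B], logical=[B,C,F,E,A,D]
After op 7 (rotate(+3)): offset=2, physical=[C,F,E,A,D,B], logical=[E,A,D,B,C,F]

Answer: E,A,D,B,C,F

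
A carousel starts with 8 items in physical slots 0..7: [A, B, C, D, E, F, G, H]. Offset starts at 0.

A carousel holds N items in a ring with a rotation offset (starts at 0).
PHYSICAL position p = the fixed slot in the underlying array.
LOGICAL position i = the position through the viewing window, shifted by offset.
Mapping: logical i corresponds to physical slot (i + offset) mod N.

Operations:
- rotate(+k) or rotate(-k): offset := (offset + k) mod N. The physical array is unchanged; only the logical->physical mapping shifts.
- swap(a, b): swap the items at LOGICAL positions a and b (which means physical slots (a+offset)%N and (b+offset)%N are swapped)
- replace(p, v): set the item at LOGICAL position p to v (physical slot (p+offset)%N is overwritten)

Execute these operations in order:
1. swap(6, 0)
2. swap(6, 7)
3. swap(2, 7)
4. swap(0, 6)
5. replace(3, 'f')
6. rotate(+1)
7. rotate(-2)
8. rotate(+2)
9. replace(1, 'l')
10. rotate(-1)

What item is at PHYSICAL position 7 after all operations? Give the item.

Answer: C

Derivation:
After op 1 (swap(6, 0)): offset=0, physical=[G,B,C,D,E,F,A,H], logical=[G,B,C,D,E,F,A,H]
After op 2 (swap(6, 7)): offset=0, physical=[G,B,C,D,E,F,H,A], logical=[G,B,C,D,E,F,H,A]
After op 3 (swap(2, 7)): offset=0, physical=[G,B,A,D,E,F,H,C], logical=[G,B,A,D,E,F,H,C]
After op 4 (swap(0, 6)): offset=0, physical=[H,B,A,D,E,F,G,C], logical=[H,B,A,D,E,F,G,C]
After op 5 (replace(3, 'f')): offset=0, physical=[H,B,A,f,E,F,G,C], logical=[H,B,A,f,E,F,G,C]
After op 6 (rotate(+1)): offset=1, physical=[H,B,A,f,E,F,G,C], logical=[B,A,f,E,F,G,C,H]
After op 7 (rotate(-2)): offset=7, physical=[H,B,A,f,E,F,G,C], logical=[C,H,B,A,f,E,F,G]
After op 8 (rotate(+2)): offset=1, physical=[H,B,A,f,E,F,G,C], logical=[B,A,f,E,F,G,C,H]
After op 9 (replace(1, 'l')): offset=1, physical=[H,B,l,f,E,F,G,C], logical=[B,l,f,E,F,G,C,H]
After op 10 (rotate(-1)): offset=0, physical=[H,B,l,f,E,F,G,C], logical=[H,B,l,f,E,F,G,C]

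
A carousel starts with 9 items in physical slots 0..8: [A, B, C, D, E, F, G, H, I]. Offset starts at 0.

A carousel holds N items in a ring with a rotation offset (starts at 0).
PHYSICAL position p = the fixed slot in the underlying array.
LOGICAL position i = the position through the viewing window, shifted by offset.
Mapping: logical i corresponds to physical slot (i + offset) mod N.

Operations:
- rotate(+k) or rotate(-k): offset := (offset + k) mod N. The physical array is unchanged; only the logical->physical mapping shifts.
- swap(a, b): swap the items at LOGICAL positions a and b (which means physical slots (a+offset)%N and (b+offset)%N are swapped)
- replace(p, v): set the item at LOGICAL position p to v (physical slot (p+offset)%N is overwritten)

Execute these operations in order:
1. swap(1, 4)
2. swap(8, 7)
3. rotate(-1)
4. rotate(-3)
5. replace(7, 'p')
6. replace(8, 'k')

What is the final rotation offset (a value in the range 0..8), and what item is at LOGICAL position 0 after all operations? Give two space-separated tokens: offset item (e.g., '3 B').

Answer: 5 F

Derivation:
After op 1 (swap(1, 4)): offset=0, physical=[A,E,C,D,B,F,G,H,I], logical=[A,E,C,D,B,F,G,H,I]
After op 2 (swap(8, 7)): offset=0, physical=[A,E,C,D,B,F,G,I,H], logical=[A,E,C,D,B,F,G,I,H]
After op 3 (rotate(-1)): offset=8, physical=[A,E,C,D,B,F,G,I,H], logical=[H,A,E,C,D,B,F,G,I]
After op 4 (rotate(-3)): offset=5, physical=[A,E,C,D,B,F,G,I,H], logical=[F,G,I,H,A,E,C,D,B]
After op 5 (replace(7, 'p')): offset=5, physical=[A,E,C,p,B,F,G,I,H], logical=[F,G,I,H,A,E,C,p,B]
After op 6 (replace(8, 'k')): offset=5, physical=[A,E,C,p,k,F,G,I,H], logical=[F,G,I,H,A,E,C,p,k]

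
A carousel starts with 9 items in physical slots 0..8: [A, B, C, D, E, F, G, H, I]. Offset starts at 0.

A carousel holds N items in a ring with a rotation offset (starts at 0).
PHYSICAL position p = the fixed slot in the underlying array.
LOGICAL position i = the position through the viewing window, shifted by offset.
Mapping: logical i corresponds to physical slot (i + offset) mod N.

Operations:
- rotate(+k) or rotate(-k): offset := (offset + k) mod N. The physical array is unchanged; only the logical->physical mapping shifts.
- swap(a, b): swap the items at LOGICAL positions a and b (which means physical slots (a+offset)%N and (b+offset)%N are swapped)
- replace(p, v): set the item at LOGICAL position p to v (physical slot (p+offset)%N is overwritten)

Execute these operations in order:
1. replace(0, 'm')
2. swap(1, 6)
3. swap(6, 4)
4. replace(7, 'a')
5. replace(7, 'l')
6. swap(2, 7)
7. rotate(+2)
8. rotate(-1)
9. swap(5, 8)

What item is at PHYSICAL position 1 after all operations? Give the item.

Answer: G

Derivation:
After op 1 (replace(0, 'm')): offset=0, physical=[m,B,C,D,E,F,G,H,I], logical=[m,B,C,D,E,F,G,H,I]
After op 2 (swap(1, 6)): offset=0, physical=[m,G,C,D,E,F,B,H,I], logical=[m,G,C,D,E,F,B,H,I]
After op 3 (swap(6, 4)): offset=0, physical=[m,G,C,D,B,F,E,H,I], logical=[m,G,C,D,B,F,E,H,I]
After op 4 (replace(7, 'a')): offset=0, physical=[m,G,C,D,B,F,E,a,I], logical=[m,G,C,D,B,F,E,a,I]
After op 5 (replace(7, 'l')): offset=0, physical=[m,G,C,D,B,F,E,l,I], logical=[m,G,C,D,B,F,E,l,I]
After op 6 (swap(2, 7)): offset=0, physical=[m,G,l,D,B,F,E,C,I], logical=[m,G,l,D,B,F,E,C,I]
After op 7 (rotate(+2)): offset=2, physical=[m,G,l,D,B,F,E,C,I], logical=[l,D,B,F,E,C,I,m,G]
After op 8 (rotate(-1)): offset=1, physical=[m,G,l,D,B,F,E,C,I], logical=[G,l,D,B,F,E,C,I,m]
After op 9 (swap(5, 8)): offset=1, physical=[E,G,l,D,B,F,m,C,I], logical=[G,l,D,B,F,m,C,I,E]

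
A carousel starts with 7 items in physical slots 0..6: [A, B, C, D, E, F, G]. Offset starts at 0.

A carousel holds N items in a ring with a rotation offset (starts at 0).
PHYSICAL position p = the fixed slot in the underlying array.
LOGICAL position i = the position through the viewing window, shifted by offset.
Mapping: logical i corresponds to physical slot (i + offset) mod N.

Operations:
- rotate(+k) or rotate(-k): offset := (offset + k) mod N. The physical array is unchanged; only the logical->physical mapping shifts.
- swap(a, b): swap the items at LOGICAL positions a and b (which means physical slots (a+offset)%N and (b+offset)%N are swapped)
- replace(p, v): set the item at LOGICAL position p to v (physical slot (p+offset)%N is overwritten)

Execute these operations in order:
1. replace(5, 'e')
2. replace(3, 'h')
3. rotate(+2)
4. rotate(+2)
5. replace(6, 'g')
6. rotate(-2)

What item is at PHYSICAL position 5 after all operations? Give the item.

After op 1 (replace(5, 'e')): offset=0, physical=[A,B,C,D,E,e,G], logical=[A,B,C,D,E,e,G]
After op 2 (replace(3, 'h')): offset=0, physical=[A,B,C,h,E,e,G], logical=[A,B,C,h,E,e,G]
After op 3 (rotate(+2)): offset=2, physical=[A,B,C,h,E,e,G], logical=[C,h,E,e,G,A,B]
After op 4 (rotate(+2)): offset=4, physical=[A,B,C,h,E,e,G], logical=[E,e,G,A,B,C,h]
After op 5 (replace(6, 'g')): offset=4, physical=[A,B,C,g,E,e,G], logical=[E,e,G,A,B,C,g]
After op 6 (rotate(-2)): offset=2, physical=[A,B,C,g,E,e,G], logical=[C,g,E,e,G,A,B]

Answer: e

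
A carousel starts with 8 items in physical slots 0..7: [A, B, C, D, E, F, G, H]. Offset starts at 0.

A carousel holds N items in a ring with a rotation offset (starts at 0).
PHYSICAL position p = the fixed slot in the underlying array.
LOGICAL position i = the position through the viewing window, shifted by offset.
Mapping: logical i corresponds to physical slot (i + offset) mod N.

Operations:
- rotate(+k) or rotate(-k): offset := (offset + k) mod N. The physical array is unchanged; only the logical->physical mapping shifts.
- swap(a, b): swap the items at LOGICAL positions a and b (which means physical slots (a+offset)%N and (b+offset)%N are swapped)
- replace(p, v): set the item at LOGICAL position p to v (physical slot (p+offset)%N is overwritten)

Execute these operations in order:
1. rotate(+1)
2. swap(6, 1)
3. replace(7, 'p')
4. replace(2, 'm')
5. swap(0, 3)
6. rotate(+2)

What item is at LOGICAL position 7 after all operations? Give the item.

Answer: H

Derivation:
After op 1 (rotate(+1)): offset=1, physical=[A,B,C,D,E,F,G,H], logical=[B,C,D,E,F,G,H,A]
After op 2 (swap(6, 1)): offset=1, physical=[A,B,H,D,E,F,G,C], logical=[B,H,D,E,F,G,C,A]
After op 3 (replace(7, 'p')): offset=1, physical=[p,B,H,D,E,F,G,C], logical=[B,H,D,E,F,G,C,p]
After op 4 (replace(2, 'm')): offset=1, physical=[p,B,H,m,E,F,G,C], logical=[B,H,m,E,F,G,C,p]
After op 5 (swap(0, 3)): offset=1, physical=[p,E,H,m,B,F,G,C], logical=[E,H,m,B,F,G,C,p]
After op 6 (rotate(+2)): offset=3, physical=[p,E,H,m,B,F,G,C], logical=[m,B,F,G,C,p,E,H]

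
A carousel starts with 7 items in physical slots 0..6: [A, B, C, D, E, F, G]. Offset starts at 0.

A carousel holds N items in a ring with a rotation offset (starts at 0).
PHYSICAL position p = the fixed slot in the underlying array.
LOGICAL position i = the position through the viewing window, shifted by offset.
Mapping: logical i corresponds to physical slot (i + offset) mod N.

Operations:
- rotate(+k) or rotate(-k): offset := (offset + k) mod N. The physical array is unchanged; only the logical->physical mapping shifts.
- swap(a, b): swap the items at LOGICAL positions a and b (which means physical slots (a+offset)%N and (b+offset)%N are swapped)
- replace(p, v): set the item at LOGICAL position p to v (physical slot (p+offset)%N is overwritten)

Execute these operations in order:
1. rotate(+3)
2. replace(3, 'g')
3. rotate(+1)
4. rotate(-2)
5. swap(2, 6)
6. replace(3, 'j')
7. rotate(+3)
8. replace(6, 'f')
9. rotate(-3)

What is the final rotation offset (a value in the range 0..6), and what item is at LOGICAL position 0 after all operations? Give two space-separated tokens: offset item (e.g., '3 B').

After op 1 (rotate(+3)): offset=3, physical=[A,B,C,D,E,F,G], logical=[D,E,F,G,A,B,C]
After op 2 (replace(3, 'g')): offset=3, physical=[A,B,C,D,E,F,g], logical=[D,E,F,g,A,B,C]
After op 3 (rotate(+1)): offset=4, physical=[A,B,C,D,E,F,g], logical=[E,F,g,A,B,C,D]
After op 4 (rotate(-2)): offset=2, physical=[A,B,C,D,E,F,g], logical=[C,D,E,F,g,A,B]
After op 5 (swap(2, 6)): offset=2, physical=[A,E,C,D,B,F,g], logical=[C,D,B,F,g,A,E]
After op 6 (replace(3, 'j')): offset=2, physical=[A,E,C,D,B,j,g], logical=[C,D,B,j,g,A,E]
After op 7 (rotate(+3)): offset=5, physical=[A,E,C,D,B,j,g], logical=[j,g,A,E,C,D,B]
After op 8 (replace(6, 'f')): offset=5, physical=[A,E,C,D,f,j,g], logical=[j,g,A,E,C,D,f]
After op 9 (rotate(-3)): offset=2, physical=[A,E,C,D,f,j,g], logical=[C,D,f,j,g,A,E]

Answer: 2 C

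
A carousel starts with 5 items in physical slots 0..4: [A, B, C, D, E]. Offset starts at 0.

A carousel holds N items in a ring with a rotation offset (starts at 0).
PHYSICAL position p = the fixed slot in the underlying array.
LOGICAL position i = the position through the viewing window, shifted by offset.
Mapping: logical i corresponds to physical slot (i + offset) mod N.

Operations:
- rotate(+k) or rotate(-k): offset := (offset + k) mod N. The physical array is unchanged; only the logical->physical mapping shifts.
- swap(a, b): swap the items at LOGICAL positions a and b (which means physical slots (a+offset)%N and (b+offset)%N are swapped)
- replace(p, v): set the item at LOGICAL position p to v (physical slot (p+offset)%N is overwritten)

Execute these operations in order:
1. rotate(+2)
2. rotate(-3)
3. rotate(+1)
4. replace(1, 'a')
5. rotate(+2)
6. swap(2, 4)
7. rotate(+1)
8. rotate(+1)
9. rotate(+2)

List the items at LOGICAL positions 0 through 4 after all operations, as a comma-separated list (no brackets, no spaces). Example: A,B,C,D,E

After op 1 (rotate(+2)): offset=2, physical=[A,B,C,D,E], logical=[C,D,E,A,B]
After op 2 (rotate(-3)): offset=4, physical=[A,B,C,D,E], logical=[E,A,B,C,D]
After op 3 (rotate(+1)): offset=0, physical=[A,B,C,D,E], logical=[A,B,C,D,E]
After op 4 (replace(1, 'a')): offset=0, physical=[A,a,C,D,E], logical=[A,a,C,D,E]
After op 5 (rotate(+2)): offset=2, physical=[A,a,C,D,E], logical=[C,D,E,A,a]
After op 6 (swap(2, 4)): offset=2, physical=[A,E,C,D,a], logical=[C,D,a,A,E]
After op 7 (rotate(+1)): offset=3, physical=[A,E,C,D,a], logical=[D,a,A,E,C]
After op 8 (rotate(+1)): offset=4, physical=[A,E,C,D,a], logical=[a,A,E,C,D]
After op 9 (rotate(+2)): offset=1, physical=[A,E,C,D,a], logical=[E,C,D,a,A]

Answer: E,C,D,a,A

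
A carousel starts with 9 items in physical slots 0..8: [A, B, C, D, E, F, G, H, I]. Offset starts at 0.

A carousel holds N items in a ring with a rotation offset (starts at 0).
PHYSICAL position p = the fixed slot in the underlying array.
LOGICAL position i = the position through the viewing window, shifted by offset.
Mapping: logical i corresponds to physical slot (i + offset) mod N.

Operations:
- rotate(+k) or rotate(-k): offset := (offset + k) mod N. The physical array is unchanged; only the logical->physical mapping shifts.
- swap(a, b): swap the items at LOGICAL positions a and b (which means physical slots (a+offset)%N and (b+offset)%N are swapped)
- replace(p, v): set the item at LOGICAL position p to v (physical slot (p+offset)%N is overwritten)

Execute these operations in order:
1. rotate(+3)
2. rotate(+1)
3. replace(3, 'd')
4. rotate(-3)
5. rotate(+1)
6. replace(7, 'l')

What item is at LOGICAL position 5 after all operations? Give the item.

After op 1 (rotate(+3)): offset=3, physical=[A,B,C,D,E,F,G,H,I], logical=[D,E,F,G,H,I,A,B,C]
After op 2 (rotate(+1)): offset=4, physical=[A,B,C,D,E,F,G,H,I], logical=[E,F,G,H,I,A,B,C,D]
After op 3 (replace(3, 'd')): offset=4, physical=[A,B,C,D,E,F,G,d,I], logical=[E,F,G,d,I,A,B,C,D]
After op 4 (rotate(-3)): offset=1, physical=[A,B,C,D,E,F,G,d,I], logical=[B,C,D,E,F,G,d,I,A]
After op 5 (rotate(+1)): offset=2, physical=[A,B,C,D,E,F,G,d,I], logical=[C,D,E,F,G,d,I,A,B]
After op 6 (replace(7, 'l')): offset=2, physical=[l,B,C,D,E,F,G,d,I], logical=[C,D,E,F,G,d,I,l,B]

Answer: d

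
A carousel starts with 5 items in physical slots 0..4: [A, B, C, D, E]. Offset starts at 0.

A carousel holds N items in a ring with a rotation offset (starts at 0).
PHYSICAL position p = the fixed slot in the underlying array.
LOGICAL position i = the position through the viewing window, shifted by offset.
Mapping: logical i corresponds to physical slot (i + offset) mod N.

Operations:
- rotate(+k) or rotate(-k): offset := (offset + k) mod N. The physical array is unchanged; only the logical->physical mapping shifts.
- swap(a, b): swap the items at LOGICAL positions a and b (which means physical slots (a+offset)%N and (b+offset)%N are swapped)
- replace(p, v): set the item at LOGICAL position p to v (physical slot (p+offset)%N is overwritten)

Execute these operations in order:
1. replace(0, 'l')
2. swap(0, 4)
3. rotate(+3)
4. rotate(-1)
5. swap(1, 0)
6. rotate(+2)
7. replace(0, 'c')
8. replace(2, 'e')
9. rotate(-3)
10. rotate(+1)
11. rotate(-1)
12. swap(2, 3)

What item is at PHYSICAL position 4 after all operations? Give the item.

After op 1 (replace(0, 'l')): offset=0, physical=[l,B,C,D,E], logical=[l,B,C,D,E]
After op 2 (swap(0, 4)): offset=0, physical=[E,B,C,D,l], logical=[E,B,C,D,l]
After op 3 (rotate(+3)): offset=3, physical=[E,B,C,D,l], logical=[D,l,E,B,C]
After op 4 (rotate(-1)): offset=2, physical=[E,B,C,D,l], logical=[C,D,l,E,B]
After op 5 (swap(1, 0)): offset=2, physical=[E,B,D,C,l], logical=[D,C,l,E,B]
After op 6 (rotate(+2)): offset=4, physical=[E,B,D,C,l], logical=[l,E,B,D,C]
After op 7 (replace(0, 'c')): offset=4, physical=[E,B,D,C,c], logical=[c,E,B,D,C]
After op 8 (replace(2, 'e')): offset=4, physical=[E,e,D,C,c], logical=[c,E,e,D,C]
After op 9 (rotate(-3)): offset=1, physical=[E,e,D,C,c], logical=[e,D,C,c,E]
After op 10 (rotate(+1)): offset=2, physical=[E,e,D,C,c], logical=[D,C,c,E,e]
After op 11 (rotate(-1)): offset=1, physical=[E,e,D,C,c], logical=[e,D,C,c,E]
After op 12 (swap(2, 3)): offset=1, physical=[E,e,D,c,C], logical=[e,D,c,C,E]

Answer: C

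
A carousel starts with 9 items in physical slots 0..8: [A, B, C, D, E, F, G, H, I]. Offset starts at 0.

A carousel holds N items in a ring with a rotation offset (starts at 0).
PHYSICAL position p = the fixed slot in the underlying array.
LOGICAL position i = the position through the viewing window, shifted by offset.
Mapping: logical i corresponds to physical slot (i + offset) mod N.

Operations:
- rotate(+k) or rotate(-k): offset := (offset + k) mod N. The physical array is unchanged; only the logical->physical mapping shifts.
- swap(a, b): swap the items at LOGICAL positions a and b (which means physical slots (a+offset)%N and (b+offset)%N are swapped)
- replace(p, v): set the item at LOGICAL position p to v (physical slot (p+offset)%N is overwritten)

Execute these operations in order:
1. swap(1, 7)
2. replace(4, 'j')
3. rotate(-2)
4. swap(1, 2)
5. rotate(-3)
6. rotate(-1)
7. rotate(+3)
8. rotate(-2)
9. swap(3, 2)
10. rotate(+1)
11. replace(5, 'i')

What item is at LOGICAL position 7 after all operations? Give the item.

Answer: D

Derivation:
After op 1 (swap(1, 7)): offset=0, physical=[A,H,C,D,E,F,G,B,I], logical=[A,H,C,D,E,F,G,B,I]
After op 2 (replace(4, 'j')): offset=0, physical=[A,H,C,D,j,F,G,B,I], logical=[A,H,C,D,j,F,G,B,I]
After op 3 (rotate(-2)): offset=7, physical=[A,H,C,D,j,F,G,B,I], logical=[B,I,A,H,C,D,j,F,G]
After op 4 (swap(1, 2)): offset=7, physical=[I,H,C,D,j,F,G,B,A], logical=[B,A,I,H,C,D,j,F,G]
After op 5 (rotate(-3)): offset=4, physical=[I,H,C,D,j,F,G,B,A], logical=[j,F,G,B,A,I,H,C,D]
After op 6 (rotate(-1)): offset=3, physical=[I,H,C,D,j,F,G,B,A], logical=[D,j,F,G,B,A,I,H,C]
After op 7 (rotate(+3)): offset=6, physical=[I,H,C,D,j,F,G,B,A], logical=[G,B,A,I,H,C,D,j,F]
After op 8 (rotate(-2)): offset=4, physical=[I,H,C,D,j,F,G,B,A], logical=[j,F,G,B,A,I,H,C,D]
After op 9 (swap(3, 2)): offset=4, physical=[I,H,C,D,j,F,B,G,A], logical=[j,F,B,G,A,I,H,C,D]
After op 10 (rotate(+1)): offset=5, physical=[I,H,C,D,j,F,B,G,A], logical=[F,B,G,A,I,H,C,D,j]
After op 11 (replace(5, 'i')): offset=5, physical=[I,i,C,D,j,F,B,G,A], logical=[F,B,G,A,I,i,C,D,j]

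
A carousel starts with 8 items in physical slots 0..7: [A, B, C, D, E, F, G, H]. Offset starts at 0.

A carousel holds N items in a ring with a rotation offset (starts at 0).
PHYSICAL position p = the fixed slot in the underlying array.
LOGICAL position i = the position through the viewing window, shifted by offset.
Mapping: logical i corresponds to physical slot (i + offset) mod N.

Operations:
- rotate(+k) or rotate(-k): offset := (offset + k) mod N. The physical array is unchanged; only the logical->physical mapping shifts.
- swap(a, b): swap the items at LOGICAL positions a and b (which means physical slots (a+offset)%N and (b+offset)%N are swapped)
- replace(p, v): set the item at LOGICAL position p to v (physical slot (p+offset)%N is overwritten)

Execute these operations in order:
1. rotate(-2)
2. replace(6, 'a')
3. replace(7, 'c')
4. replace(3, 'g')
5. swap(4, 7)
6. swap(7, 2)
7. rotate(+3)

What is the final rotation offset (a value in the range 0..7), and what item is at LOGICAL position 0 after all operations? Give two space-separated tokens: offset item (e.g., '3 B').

After op 1 (rotate(-2)): offset=6, physical=[A,B,C,D,E,F,G,H], logical=[G,H,A,B,C,D,E,F]
After op 2 (replace(6, 'a')): offset=6, physical=[A,B,C,D,a,F,G,H], logical=[G,H,A,B,C,D,a,F]
After op 3 (replace(7, 'c')): offset=6, physical=[A,B,C,D,a,c,G,H], logical=[G,H,A,B,C,D,a,c]
After op 4 (replace(3, 'g')): offset=6, physical=[A,g,C,D,a,c,G,H], logical=[G,H,A,g,C,D,a,c]
After op 5 (swap(4, 7)): offset=6, physical=[A,g,c,D,a,C,G,H], logical=[G,H,A,g,c,D,a,C]
After op 6 (swap(7, 2)): offset=6, physical=[C,g,c,D,a,A,G,H], logical=[G,H,C,g,c,D,a,A]
After op 7 (rotate(+3)): offset=1, physical=[C,g,c,D,a,A,G,H], logical=[g,c,D,a,A,G,H,C]

Answer: 1 g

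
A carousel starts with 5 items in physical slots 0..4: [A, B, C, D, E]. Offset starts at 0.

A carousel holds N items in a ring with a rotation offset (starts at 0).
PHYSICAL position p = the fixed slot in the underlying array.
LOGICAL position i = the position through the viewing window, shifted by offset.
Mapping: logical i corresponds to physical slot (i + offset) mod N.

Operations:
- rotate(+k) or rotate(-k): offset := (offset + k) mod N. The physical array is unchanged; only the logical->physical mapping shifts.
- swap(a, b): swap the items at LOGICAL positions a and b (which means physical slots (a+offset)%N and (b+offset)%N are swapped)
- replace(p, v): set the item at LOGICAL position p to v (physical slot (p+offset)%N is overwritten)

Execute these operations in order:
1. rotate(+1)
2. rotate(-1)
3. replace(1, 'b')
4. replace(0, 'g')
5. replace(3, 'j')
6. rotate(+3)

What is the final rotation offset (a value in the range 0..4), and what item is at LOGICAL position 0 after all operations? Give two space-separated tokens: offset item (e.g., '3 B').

Answer: 3 j

Derivation:
After op 1 (rotate(+1)): offset=1, physical=[A,B,C,D,E], logical=[B,C,D,E,A]
After op 2 (rotate(-1)): offset=0, physical=[A,B,C,D,E], logical=[A,B,C,D,E]
After op 3 (replace(1, 'b')): offset=0, physical=[A,b,C,D,E], logical=[A,b,C,D,E]
After op 4 (replace(0, 'g')): offset=0, physical=[g,b,C,D,E], logical=[g,b,C,D,E]
After op 5 (replace(3, 'j')): offset=0, physical=[g,b,C,j,E], logical=[g,b,C,j,E]
After op 6 (rotate(+3)): offset=3, physical=[g,b,C,j,E], logical=[j,E,g,b,C]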